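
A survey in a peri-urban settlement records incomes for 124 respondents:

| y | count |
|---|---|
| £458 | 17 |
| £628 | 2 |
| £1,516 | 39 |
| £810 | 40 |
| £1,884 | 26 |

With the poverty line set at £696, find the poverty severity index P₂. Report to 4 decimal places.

Below the line: 17×£458, 2×£628 (q = 19 of N = 124).
Normalized shortfalls: (696−458)/696 = 0.3420 (×17); (696−628)/696 = 0.0977 (×2).
Squared: 0.1169 (×17); 0.0095 (×2).
Sum = 2.006944; P₂ = 2.006944 / 124 = 0.0162.

0.0162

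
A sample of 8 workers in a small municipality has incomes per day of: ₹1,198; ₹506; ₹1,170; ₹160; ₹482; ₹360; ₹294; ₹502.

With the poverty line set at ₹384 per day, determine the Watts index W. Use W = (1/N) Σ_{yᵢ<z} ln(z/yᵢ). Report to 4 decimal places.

0.1509

Below z: ₹160, ₹294, ₹360 (q = 3 of N = 8).
ln(z/y) terms: ln(384/160) = 0.8755; ln(384/294) = 0.2671; ln(384/360) = 0.0645.
W = 1.207070 / 8 = 0.1509.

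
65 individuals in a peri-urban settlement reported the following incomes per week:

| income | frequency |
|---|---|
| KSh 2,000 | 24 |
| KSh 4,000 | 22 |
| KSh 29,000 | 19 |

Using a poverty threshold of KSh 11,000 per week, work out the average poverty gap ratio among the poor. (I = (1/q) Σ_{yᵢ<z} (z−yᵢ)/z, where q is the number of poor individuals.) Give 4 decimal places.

Incomes under z: 24×KSh 2,000, 22×KSh 4,000 (q = 46 of N = 65).
Relative gaps: 0.8182 (×24), 0.6364 (×22); sum = 33.636364.
The income-gap ratio divides by q (the poor only): 33.636364 / 46 = 0.7312.

0.7312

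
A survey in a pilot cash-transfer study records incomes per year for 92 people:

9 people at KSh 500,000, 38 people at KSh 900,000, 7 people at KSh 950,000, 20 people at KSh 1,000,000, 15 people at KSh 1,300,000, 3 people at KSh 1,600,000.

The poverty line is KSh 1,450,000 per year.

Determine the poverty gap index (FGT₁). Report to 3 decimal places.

Poor units: 9×KSh 500,000, 38×KSh 900,000, 7×KSh 950,000, 20×KSh 1,000,000, 15×KSh 1,300,000 (q = 89 of N = 92).
Relative gaps: (1450000−500000)/1450000 = 0.6552 (×9); (1450000−900000)/1450000 = 0.3793 (×38); (1450000−950000)/1450000 = 0.3448 (×7); (1450000−1000000)/1450000 = 0.3103 (×20); (1450000−1300000)/1450000 = 0.1034 (×15).
Sum of shortfalls = 30.482759; P₁ averages over all N: 30.482759 / 92 = 0.331.

0.331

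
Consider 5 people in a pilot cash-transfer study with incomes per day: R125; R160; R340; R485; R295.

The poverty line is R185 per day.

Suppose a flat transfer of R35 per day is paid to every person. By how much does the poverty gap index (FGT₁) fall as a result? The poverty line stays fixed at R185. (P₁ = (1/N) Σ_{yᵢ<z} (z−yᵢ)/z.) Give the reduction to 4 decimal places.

Before: below the line — R125, R160; poverty gap index (FGT₁) = 0.091892.
After the R35 transfer: below the line — R160; poverty gap index (FGT₁) = 0.027027.
Reduction = 0.091892 − 0.027027 = 0.0649.

0.0649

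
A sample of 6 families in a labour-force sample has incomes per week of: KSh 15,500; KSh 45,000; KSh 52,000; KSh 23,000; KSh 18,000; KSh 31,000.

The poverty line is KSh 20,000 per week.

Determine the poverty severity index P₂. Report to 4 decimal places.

0.0101

Poor units: KSh 15,500, KSh 18,000 (q = 2 of N = 6).
Relative gaps: (20000−15500)/20000 = 0.2250; (20000−18000)/20000 = 0.1000.
Squared: 0.0506; 0.0100.
Sum = 0.060625; P₂ = 0.060625 / 6 = 0.0101.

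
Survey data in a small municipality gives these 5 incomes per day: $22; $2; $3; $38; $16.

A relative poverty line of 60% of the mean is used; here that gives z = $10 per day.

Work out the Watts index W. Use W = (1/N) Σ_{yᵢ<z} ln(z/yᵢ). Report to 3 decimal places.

Incomes under z: $2, $3 (q = 2 of N = 5).
ln(z/y) terms: ln(10/2) = 1.6094; ln(10/3) = 1.2040.
W = 2.813411 / 5 = 0.563.

0.563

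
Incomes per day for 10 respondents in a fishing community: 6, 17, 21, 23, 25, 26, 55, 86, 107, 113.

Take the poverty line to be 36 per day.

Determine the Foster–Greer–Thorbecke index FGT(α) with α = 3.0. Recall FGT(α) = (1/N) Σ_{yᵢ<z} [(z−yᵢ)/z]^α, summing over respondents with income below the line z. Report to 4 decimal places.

Incomes under z: 6, 17, 21, 23, 25, 26 (q = 6 of N = 10).
Gap ratios (z−y)/z: (36−6)/36 = 0.8333; (36−17)/36 = 0.5278; (36−21)/36 = 0.4167; (36−23)/36 = 0.3611; (36−25)/36 = 0.3056; (36−26)/36 = 0.2778.
Raised to α = 3.0: 0.57870; 0.14701; 0.07234; 0.04709; 0.02853; 0.02143.
Sum = 0.895105; FGT(3.0) = 0.895105 / 10 = 0.0895.

0.0895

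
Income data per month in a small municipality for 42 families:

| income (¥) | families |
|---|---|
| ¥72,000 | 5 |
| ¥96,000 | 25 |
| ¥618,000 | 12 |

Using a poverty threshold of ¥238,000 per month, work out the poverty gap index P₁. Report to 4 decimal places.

0.4382

Incomes under z: 5×¥72,000, 25×¥96,000 (q = 30 of N = 42).
Shortfall ratios: (238000−72000)/238000 = 0.6975 (×5); (238000−96000)/238000 = 0.5966 (×25).
Σ = 18.403361. Dividing by the full population N = 42 gives P₁ = 0.4382.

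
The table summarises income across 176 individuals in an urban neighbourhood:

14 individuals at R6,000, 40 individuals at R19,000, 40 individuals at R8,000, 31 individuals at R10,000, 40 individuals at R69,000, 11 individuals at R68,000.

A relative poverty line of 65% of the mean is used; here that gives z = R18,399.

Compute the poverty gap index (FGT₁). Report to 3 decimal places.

Below z: 14×R6,000, 40×R8,000, 31×R10,000 (q = 85 of N = 176).
Relative gaps: (18399−6000)/18399 = 0.6739 (×14); (18399−8000)/18399 = 0.5652 (×40); (18399−10000)/18399 = 0.4565 (×31).
Σ = 46.193543. Dividing by the full population N = 176 gives P₁ = 0.262.

0.262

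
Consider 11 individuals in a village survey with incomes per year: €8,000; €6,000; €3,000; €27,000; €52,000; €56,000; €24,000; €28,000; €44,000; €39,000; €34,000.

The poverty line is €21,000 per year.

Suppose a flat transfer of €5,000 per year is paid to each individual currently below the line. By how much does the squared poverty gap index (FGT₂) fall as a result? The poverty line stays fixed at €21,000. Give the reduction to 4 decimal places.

Before: below the line — €3,000, €6,000, €8,000; squared poverty gap index (FGT₂) = 0.148011.
After the €5,000 transfer: below the line — €8,000, €11,000, €13,000; squared poverty gap index (FGT₂) = 0.068646.
Reduction = 0.148011 − 0.068646 = 0.0794.

0.0794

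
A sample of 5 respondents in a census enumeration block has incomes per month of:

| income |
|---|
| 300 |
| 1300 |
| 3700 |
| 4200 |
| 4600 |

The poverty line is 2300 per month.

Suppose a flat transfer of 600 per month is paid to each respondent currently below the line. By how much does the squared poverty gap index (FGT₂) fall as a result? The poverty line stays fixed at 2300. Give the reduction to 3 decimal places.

0.109

Before: below the line — 300, 1300; squared poverty gap index (FGT₂) = 0.18904.
After the 600 transfer: below the line — 900, 1900; squared poverty gap index (FGT₂) = 0.08015.
Reduction = 0.18904 − 0.08015 = 0.109.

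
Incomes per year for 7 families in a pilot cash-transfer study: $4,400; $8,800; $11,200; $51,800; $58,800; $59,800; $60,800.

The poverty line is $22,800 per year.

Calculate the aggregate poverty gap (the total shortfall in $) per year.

Incomes under z: $4,400, $8,800, $11,200 (q = 3 of N = 7).
Individual gaps: 22800−4400 = 18400; 22800−8800 = 14000; 22800−11200 = 11600.
Aggregate gap = $44,000.

$44,000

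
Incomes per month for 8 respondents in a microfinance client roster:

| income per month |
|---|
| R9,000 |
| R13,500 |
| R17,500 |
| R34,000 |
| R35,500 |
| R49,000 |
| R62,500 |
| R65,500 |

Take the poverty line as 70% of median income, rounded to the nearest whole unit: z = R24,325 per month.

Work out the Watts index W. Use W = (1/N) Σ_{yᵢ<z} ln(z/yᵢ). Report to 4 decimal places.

Below the line: R9,000, R13,500, R17,500 (q = 3 of N = 8).
Log gaps: ln(24325/9000) = 0.9943; ln(24325/13500) = 0.5888; ln(24325/17500) = 0.3293.
W = 1.912399 / 8 = 0.2390.

0.2390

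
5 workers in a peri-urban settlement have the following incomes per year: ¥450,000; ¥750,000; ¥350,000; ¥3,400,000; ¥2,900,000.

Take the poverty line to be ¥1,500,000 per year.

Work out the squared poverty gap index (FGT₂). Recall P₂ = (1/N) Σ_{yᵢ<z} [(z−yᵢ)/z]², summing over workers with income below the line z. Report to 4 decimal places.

0.2656

Below the line: ¥350,000, ¥450,000, ¥750,000 (q = 3 of N = 5).
Shortfall ratios: (1500000−350000)/1500000 = 0.7667; (1500000−450000)/1500000 = 0.7000; (1500000−750000)/1500000 = 0.5000.
Squared: 0.5878; 0.4900; 0.2500.
Sum = 1.327778; P₂ = 1.327778 / 5 = 0.2656.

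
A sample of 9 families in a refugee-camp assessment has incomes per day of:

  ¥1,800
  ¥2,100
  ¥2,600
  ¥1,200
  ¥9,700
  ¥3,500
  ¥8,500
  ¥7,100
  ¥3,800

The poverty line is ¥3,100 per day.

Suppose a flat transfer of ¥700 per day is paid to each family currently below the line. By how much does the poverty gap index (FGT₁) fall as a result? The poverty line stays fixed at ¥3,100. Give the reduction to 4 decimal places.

Before: below the line — ¥1,200, ¥1,800, ¥2,100, ¥2,600; poverty gap index (FGT₁) = 0.168459.
After the ¥700 transfer: below the line — ¥1,900, ¥2,500, ¥2,800; poverty gap index (FGT₁) = 0.075269.
Reduction = 0.168459 − 0.075269 = 0.0932.

0.0932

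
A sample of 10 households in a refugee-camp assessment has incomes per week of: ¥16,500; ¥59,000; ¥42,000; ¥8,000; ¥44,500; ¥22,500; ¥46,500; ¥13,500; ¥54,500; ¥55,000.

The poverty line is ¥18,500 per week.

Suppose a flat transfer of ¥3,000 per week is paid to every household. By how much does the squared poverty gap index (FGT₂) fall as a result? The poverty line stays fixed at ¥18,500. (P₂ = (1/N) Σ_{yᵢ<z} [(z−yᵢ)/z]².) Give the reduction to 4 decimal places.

Before: below the line — ¥8,000, ¥13,500, ¥16,500; squared poverty gap index (FGT₂) = 0.040687.
After the ¥3,000 transfer: below the line — ¥11,000, ¥16,500; squared poverty gap index (FGT₂) = 0.017604.
Reduction = 0.040687 − 0.017604 = 0.0231.

0.0231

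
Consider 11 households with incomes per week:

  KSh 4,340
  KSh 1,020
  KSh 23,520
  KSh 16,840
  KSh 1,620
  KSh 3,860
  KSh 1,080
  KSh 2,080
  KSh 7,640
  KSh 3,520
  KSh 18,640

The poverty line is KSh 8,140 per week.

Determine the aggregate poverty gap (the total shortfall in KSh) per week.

Incomes under z: KSh 1,020, KSh 1,080, KSh 1,620, KSh 2,080, KSh 3,520, KSh 3,860, KSh 4,340, KSh 7,640 (q = 8 of N = 11).
Individual gaps: 8140−1020 = 7120; 8140−1080 = 7060; 8140−1620 = 6520; 8140−2080 = 6060; 8140−3520 = 4620; 8140−3860 = 4280; 8140−4340 = 3800; 8140−7640 = 500.
Aggregate gap = KSh 39,960.

KSh 39,960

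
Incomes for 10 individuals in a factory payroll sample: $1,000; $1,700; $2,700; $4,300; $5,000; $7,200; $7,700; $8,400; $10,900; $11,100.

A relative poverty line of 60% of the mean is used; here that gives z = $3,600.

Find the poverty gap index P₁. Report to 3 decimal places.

Below the line: $1,000, $1,700, $2,700 (q = 3 of N = 10).
Gap ratios (z−y)/z: (3600−1000)/3600 = 0.7222; (3600−1700)/3600 = 0.5278; (3600−2700)/3600 = 0.2500.
Sum of shortfalls = 1.500000; P₁ averages over all N: 1.500000 / 10 = 0.150.

0.150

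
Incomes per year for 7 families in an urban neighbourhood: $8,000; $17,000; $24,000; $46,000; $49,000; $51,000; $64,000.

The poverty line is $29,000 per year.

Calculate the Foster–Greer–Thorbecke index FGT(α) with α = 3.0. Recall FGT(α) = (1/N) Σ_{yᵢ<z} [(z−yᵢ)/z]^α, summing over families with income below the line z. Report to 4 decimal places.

Below z: $8,000, $17,000, $24,000 (q = 3 of N = 7).
Shortfall ratios: (29000−8000)/29000 = 0.7241; (29000−17000)/29000 = 0.4138; (29000−24000)/29000 = 0.1724.
Raised to α = 3.0: 0.37972; 0.07085; 0.00513.
Sum = 0.455697; FGT(3.0) = 0.455697 / 7 = 0.0651.

0.0651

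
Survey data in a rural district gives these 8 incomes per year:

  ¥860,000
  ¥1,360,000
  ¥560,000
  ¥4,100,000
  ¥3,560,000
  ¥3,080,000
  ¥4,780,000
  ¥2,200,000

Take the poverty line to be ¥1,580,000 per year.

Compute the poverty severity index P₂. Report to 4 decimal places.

Below z: ¥560,000, ¥860,000, ¥1,360,000 (q = 3 of N = 8).
Normalized shortfalls: (1580000−560000)/1580000 = 0.6456; (1580000−860000)/1580000 = 0.4557; (1580000−1360000)/1580000 = 0.1392.
Squared: 0.4168; 0.2077; 0.0194.
Sum = 0.643807; P₂ = 0.643807 / 8 = 0.0805.

0.0805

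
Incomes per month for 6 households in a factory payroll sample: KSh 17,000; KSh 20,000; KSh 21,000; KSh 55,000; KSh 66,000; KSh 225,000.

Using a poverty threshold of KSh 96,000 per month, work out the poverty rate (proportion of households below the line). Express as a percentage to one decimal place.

5 of the 6 households have income below KSh 96,000.
H = 5/6 = 83.3%.

83.3%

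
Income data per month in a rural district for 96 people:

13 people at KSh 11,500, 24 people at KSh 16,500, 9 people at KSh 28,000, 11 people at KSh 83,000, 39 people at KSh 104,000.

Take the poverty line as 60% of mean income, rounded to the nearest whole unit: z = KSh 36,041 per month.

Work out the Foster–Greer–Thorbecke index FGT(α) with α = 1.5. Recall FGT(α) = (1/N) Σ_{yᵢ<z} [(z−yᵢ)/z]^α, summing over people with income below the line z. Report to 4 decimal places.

Poor units: 13×KSh 11,500, 24×KSh 16,500, 9×KSh 28,000 (q = 46 of N = 96).
Relative gaps: (36041−11500)/36041 = 0.6809 (×13); (36041−16500)/36041 = 0.5422 (×24); (36041−28000)/36041 = 0.2231 (×9).
Raised to α = 1.5: 0.56188 (×13); 0.39923 (×24); 0.10538 (×9).
Sum = 17.834437; FGT(1.5) = 17.834437 / 96 = 0.1858.

0.1858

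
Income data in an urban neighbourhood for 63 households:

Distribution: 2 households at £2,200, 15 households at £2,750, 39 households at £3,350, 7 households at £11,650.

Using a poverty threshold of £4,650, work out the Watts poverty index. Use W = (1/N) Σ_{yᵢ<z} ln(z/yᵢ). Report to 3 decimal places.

Below the line: 2×£2,200, 15×£2,750, 39×£3,350 (q = 56 of N = 63).
Log gaps: ln(4650/2200) = 0.7484 (×2); ln(4650/2750) = 0.5253 (×15); ln(4650/3350) = 0.3279 (×39).
W = 22.164182 / 63 = 0.352.

0.352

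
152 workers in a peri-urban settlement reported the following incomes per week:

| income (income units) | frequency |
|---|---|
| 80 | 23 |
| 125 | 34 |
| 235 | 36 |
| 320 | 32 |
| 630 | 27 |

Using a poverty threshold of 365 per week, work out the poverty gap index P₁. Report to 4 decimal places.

0.3755

Below the line: 23×80, 34×125, 36×235, 32×320 (q = 125 of N = 152).
Shortfall ratios: (365−80)/365 = 0.7808 (×23); (365−125)/365 = 0.6575 (×34); (365−235)/365 = 0.3562 (×36); (365−320)/365 = 0.1233 (×32).
Σ = 57.082192. Dividing by the full population N = 152 gives P₁ = 0.3755.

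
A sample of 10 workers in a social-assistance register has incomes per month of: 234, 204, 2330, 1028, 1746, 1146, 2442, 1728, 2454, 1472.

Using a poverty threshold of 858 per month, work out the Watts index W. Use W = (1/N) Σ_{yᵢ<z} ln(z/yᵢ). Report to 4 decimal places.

0.2736

Poor units: 204, 234 (q = 2 of N = 10).
Log shortfalls: ln(858/204) = 1.4365; ln(858/234) = 1.2993.
W = 2.735767 / 10 = 0.2736.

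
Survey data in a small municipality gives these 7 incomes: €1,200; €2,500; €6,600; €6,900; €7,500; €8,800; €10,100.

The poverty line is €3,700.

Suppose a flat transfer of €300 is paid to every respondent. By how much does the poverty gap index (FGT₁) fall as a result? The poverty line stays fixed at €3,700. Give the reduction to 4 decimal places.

Before: below the line — €1,200, €2,500; poverty gap index (FGT₁) = 0.142857.
After the €300 transfer: below the line — €1,500, €2,800; poverty gap index (FGT₁) = 0.119691.
Reduction = 0.142857 − 0.119691 = 0.0232.

0.0232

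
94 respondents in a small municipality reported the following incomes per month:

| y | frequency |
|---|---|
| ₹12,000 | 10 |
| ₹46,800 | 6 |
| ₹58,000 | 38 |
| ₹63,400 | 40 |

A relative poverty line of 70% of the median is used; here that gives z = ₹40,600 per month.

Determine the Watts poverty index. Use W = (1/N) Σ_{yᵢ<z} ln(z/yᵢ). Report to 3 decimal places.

Poor units: 10×₹12,000 (q = 10 of N = 94).
ln(z/y) terms: ln(40600/12000) = 1.2189 (×10).
W = 12.188614 / 94 = 0.130.

0.130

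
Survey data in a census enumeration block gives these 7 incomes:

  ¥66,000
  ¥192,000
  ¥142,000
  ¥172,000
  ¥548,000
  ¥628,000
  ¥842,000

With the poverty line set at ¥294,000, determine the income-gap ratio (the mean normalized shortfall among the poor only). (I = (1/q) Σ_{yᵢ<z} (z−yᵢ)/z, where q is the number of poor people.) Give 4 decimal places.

0.5136

Incomes under z: ¥66,000, ¥142,000, ¥172,000, ¥192,000 (q = 4 of N = 7).
Relative gaps: 0.7755, 0.5170, 0.4150, 0.3469; sum = 2.054422.
I averages over the q = 4 poor units only: 2.054422 / 4 = 0.5136.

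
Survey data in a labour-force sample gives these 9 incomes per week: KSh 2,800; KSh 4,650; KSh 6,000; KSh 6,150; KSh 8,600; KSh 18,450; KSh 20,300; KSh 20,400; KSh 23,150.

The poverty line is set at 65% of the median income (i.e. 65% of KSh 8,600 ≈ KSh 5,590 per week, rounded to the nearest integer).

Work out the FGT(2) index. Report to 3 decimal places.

Poor units: KSh 2,800, KSh 4,650 (q = 2 of N = 9).
Normalized shortfalls: (5590−2800)/5590 = 0.4991; (5590−4650)/5590 = 0.1682.
Squared: 0.2491; 0.0283.
Sum = 0.277383; P₂ = 0.277383 / 9 = 0.031.

0.031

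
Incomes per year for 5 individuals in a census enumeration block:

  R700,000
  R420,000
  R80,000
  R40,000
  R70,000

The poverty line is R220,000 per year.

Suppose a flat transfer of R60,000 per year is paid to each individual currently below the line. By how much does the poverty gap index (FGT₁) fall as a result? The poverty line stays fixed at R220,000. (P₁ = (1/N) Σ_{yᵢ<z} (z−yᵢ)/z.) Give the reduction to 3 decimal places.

Before: below the line — R40,000, R70,000, R80,000; poverty gap index (FGT₁) = 0.42727.
After the R60,000 transfer: below the line — R100,000, R130,000, R140,000; poverty gap index (FGT₁) = 0.26364.
Reduction = 0.42727 − 0.26364 = 0.164.

0.164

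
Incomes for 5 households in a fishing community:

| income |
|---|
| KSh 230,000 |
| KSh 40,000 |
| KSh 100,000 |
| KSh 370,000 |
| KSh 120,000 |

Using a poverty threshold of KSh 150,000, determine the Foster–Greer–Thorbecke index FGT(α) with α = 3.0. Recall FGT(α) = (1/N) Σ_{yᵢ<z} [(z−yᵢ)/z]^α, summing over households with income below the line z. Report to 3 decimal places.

Below the line: KSh 40,000, KSh 100,000, KSh 120,000 (q = 3 of N = 5).
Shortfall ratios: (150000−40000)/150000 = 0.7333; (150000−100000)/150000 = 0.3333; (150000−120000)/150000 = 0.2000.
Raised to α = 3.0: 0.39437; 0.03704; 0.00800.
Sum = 0.439407; FGT(3.0) = 0.439407 / 5 = 0.088.

0.088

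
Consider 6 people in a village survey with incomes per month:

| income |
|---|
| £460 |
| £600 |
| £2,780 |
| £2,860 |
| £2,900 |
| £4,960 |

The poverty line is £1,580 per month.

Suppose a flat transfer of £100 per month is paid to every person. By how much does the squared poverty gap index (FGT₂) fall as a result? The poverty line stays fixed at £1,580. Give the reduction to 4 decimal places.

0.0267

Before: below the line — £460, £600; squared poverty gap index (FGT₂) = 0.147866.
After the £100 transfer: below the line — £560, £700; squared poverty gap index (FGT₂) = 0.121161.
Reduction = 0.147866 − 0.121161 = 0.0267.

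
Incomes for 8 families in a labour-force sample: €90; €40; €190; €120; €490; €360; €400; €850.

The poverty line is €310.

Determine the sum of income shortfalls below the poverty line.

€800

Below the line: €40, €90, €120, €190 (q = 4 of N = 8).
Individual gaps: 310−40 = 270; 310−90 = 220; 310−120 = 190; 310−190 = 120.
Aggregate gap = €800.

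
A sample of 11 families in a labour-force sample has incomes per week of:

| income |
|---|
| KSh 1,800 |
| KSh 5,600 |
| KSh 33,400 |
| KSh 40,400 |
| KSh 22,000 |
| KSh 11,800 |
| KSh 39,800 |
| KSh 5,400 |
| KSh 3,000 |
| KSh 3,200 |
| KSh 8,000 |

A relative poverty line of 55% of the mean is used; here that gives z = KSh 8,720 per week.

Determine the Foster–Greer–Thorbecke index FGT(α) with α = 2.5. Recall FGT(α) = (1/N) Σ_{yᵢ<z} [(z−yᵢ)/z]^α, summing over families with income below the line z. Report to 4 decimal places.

0.1269

Below z: KSh 1,800, KSh 3,000, KSh 3,200, KSh 5,400, KSh 5,600, KSh 8,000 (q = 6 of N = 11).
Gap ratios (z−y)/z: (8720−1800)/8720 = 0.7936; (8720−3000)/8720 = 0.6560; (8720−3200)/8720 = 0.6330; (8720−5400)/8720 = 0.3807; (8720−5600)/8720 = 0.3578; (8720−8000)/8720 = 0.0826.
Raised to α = 2.5: 0.56101; 0.34850; 0.31883; 0.08944; 0.07658; 0.00196.
Sum = 1.396319; FGT(2.5) = 1.396319 / 11 = 0.1269.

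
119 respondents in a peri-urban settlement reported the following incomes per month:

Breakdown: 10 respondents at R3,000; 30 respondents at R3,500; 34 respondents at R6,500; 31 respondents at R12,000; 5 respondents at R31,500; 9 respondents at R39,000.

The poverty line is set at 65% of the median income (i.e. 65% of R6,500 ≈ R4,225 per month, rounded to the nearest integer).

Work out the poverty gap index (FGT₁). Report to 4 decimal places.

0.0676

Below the line: 10×R3,000, 30×R3,500 (q = 40 of N = 119).
Shortfall ratios: (4225−3000)/4225 = 0.2899 (×10); (4225−3500)/4225 = 0.1716 (×30).
Σ = 8.047337. Dividing by the full population N = 119 gives P₁ = 0.0676.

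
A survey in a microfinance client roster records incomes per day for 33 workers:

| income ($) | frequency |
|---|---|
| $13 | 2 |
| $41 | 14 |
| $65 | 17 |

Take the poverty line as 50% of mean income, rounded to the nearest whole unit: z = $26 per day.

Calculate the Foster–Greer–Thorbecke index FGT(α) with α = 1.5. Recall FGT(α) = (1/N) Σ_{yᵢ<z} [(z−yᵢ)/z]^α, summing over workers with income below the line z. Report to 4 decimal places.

0.0214

Below the line: 2×$13 (q = 2 of N = 33).
Normalized shortfalls: (26−13)/26 = 0.5000 (×2).
Raised to α = 1.5: 0.35355 (×2).
Sum = 0.707107; FGT(1.5) = 0.707107 / 33 = 0.0214.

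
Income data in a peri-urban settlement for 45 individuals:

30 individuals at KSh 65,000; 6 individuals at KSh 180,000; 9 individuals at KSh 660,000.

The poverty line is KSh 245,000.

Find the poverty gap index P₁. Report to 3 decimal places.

0.525

Below z: 30×KSh 65,000, 6×KSh 180,000 (q = 36 of N = 45).
Gap ratios (z−y)/z: (245000−65000)/245000 = 0.7347 (×30); (245000−180000)/245000 = 0.2653 (×6).
Sum of shortfalls = 23.632653; P₁ averages over all N: 23.632653 / 45 = 0.525.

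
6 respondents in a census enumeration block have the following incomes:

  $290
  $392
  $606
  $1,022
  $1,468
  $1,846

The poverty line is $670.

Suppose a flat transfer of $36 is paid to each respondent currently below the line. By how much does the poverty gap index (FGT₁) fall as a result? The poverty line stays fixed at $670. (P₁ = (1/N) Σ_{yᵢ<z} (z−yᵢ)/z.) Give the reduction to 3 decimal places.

Before: below the line — $290, $392, $606; poverty gap index (FGT₁) = 0.17960.
After the $36 transfer: below the line — $326, $428, $642; poverty gap index (FGT₁) = 0.15274.
Reduction = 0.17960 − 0.15274 = 0.027.

0.027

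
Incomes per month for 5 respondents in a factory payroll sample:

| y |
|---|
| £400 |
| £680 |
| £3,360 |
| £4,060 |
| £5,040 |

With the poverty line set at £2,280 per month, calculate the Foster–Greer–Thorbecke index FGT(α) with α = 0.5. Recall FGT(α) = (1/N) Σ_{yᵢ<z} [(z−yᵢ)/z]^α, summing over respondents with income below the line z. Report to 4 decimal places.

Poor units: £400, £680 (q = 2 of N = 5).
Gap ratios (z−y)/z: (2280−400)/2280 = 0.8246; (2280−680)/2280 = 0.7018.
Raised to α = 0.5: 0.90805; 0.83771.
Sum = 1.745761; FGT(0.5) = 1.745761 / 5 = 0.3492.

0.3492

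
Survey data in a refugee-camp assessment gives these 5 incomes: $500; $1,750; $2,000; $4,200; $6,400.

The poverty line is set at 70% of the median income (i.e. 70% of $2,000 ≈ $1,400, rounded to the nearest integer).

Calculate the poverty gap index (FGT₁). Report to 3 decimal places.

0.129

Below z: $500 (q = 1 of N = 5).
Normalized shortfalls: (1400−500)/1400 = 0.6429.
Sum of shortfalls = 0.642857; P₁ averages over all N: 0.642857 / 5 = 0.129.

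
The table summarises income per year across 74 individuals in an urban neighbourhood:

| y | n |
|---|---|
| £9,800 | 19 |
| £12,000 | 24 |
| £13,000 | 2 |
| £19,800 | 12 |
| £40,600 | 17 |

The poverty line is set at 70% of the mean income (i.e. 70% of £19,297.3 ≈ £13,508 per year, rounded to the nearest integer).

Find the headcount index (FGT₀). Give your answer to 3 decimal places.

0.608

45 of the 74 individuals have income below £13,508.
H = 45/74 = 0.608.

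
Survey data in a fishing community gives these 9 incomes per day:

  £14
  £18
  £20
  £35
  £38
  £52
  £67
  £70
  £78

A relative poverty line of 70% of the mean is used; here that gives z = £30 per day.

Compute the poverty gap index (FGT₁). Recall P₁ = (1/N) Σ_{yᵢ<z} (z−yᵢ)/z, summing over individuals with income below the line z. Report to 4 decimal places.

0.1407

Poor units: £14, £18, £20 (q = 3 of N = 9).
Relative gaps: (30−14)/30 = 0.5333; (30−18)/30 = 0.4000; (30−20)/30 = 0.3333.
Σ = 1.266667. Dividing by the full population N = 9 gives P₁ = 0.1407.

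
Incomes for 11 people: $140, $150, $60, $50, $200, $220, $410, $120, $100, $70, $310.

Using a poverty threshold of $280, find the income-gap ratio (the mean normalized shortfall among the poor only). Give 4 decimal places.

0.5595

Incomes under z: $50, $60, $70, $100, $120, $140, $150, $200, $220 (q = 9 of N = 11).
Shortfall ratios (z−y)/z: 0.8214, 0.7857, 0.7500, 0.6429, 0.5714, 0.5000, 0.4643, 0.2857, 0.2143; sum = 5.035714.
The income-gap ratio divides by q (the poor only): 5.035714 / 9 = 0.5595.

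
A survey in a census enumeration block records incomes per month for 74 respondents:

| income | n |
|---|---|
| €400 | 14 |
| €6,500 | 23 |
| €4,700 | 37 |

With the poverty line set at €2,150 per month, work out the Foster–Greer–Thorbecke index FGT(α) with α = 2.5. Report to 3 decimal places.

0.113

Below z: 14×€400 (q = 14 of N = 74).
Shortfall ratios: (2150−400)/2150 = 0.8140 (×14).
Raised to α = 2.5: 0.59772 (×14).
Sum = 8.368103; FGT(2.5) = 8.368103 / 74 = 0.113.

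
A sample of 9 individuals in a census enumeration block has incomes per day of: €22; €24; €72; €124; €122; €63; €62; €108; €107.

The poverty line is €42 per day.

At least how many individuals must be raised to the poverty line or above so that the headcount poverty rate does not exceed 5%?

2 of the 9 individuals are poor, so H = 2/9 = 0.222.
A headcount ratio of at most 5% allows at most ⌊0.05 × 9⌋ = 0 poor individuals.
So at least 2 − 0 = 2 must be lifted.

2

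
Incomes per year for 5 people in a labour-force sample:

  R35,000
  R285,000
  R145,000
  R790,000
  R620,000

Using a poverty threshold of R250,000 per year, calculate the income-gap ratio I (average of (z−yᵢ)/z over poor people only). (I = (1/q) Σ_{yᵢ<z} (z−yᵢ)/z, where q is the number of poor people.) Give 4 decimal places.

0.6400

Incomes under z: R35,000, R145,000 (q = 2 of N = 5).
Relative gaps: 0.8600, 0.4200; sum = 1.280000.
The income-gap ratio divides by q (the poor only): 1.280000 / 2 = 0.6400.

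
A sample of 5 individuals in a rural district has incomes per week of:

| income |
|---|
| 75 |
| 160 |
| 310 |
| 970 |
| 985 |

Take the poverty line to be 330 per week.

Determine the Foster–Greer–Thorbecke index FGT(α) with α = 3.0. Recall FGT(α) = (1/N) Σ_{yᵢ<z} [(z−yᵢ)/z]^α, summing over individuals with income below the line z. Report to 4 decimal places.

Poor units: 75, 160, 310 (q = 3 of N = 5).
Shortfall ratios: (330−75)/330 = 0.7727; (330−160)/330 = 0.5152; (330−310)/330 = 0.0606.
Raised to α = 3.0: 0.46140; 0.13671; 0.00022.
Sum = 0.598335; FGT(3.0) = 0.598335 / 5 = 0.1197.

0.1197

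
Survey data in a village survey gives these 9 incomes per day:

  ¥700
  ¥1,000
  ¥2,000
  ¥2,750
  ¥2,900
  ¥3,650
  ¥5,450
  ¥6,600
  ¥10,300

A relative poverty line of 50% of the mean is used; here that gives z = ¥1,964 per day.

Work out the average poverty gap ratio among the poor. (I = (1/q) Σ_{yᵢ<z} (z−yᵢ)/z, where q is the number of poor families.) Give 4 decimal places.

0.5672

Below the line: ¥700, ¥1,000 (q = 2 of N = 9).
Shortfall ratios (z−y)/z: 0.6436, 0.4908; sum = 1.134420.
I averages over the q = 2 poor units only: 1.134420 / 2 = 0.5672.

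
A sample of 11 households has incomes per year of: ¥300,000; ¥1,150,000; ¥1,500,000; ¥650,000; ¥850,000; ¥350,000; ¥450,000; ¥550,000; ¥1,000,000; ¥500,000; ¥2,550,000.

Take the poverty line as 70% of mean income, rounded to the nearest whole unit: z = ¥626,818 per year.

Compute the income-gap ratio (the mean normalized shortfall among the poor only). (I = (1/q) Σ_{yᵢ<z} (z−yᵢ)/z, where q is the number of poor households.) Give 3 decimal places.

Poor units: ¥300,000, ¥350,000, ¥450,000, ¥500,000, ¥550,000 (q = 5 of N = 11).
Relative gaps: 0.5214, 0.4416, 0.2821, 0.2023, 0.1226; sum = 1.569977.
The income-gap ratio divides by q (the poor only): 1.569977 / 5 = 0.314.

0.314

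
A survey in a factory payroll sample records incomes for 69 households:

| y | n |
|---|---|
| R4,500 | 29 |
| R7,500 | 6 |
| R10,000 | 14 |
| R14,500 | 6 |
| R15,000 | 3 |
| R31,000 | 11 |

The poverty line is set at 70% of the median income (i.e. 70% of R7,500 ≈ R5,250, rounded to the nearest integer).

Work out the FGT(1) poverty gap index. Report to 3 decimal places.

Below the line: 29×R4,500 (q = 29 of N = 69).
Relative gaps: (5250−4500)/5250 = 0.1429 (×29).
Σ = 4.142857. Dividing by the full population N = 69 gives P₁ = 0.060.

0.060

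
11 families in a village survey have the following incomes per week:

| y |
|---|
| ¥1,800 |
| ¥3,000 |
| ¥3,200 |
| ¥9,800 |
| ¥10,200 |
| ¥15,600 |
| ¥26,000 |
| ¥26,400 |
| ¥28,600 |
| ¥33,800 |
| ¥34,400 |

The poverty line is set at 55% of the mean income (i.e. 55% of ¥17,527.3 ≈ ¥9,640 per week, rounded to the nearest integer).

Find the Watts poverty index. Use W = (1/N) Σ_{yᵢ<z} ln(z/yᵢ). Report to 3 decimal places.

0.359

Poor units: ¥1,800, ¥3,000, ¥3,200 (q = 3 of N = 11).
ln(z/y) terms: ln(9640/1800) = 1.6781; ln(9640/3000) = 1.1673; ln(9640/3200) = 1.1028.
W = 3.948214 / 11 = 0.359.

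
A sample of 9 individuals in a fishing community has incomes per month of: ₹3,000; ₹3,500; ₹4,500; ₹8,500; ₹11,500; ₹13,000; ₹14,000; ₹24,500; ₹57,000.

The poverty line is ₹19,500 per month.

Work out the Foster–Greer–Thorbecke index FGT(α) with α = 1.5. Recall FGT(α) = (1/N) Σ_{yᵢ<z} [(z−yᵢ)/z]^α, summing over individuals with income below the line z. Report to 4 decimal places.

Below the line: ₹3,000, ₹3,500, ₹4,500, ₹8,500, ₹11,500, ₹13,000, ₹14,000 (q = 7 of N = 9).
Normalized shortfalls: (19500−3000)/19500 = 0.8462; (19500−3500)/19500 = 0.8205; (19500−4500)/19500 = 0.7692; (19500−8500)/19500 = 0.5641; (19500−11500)/19500 = 0.4103; (19500−13000)/19500 = 0.3333; (19500−14000)/19500 = 0.2821.
Raised to α = 1.5: 0.77835; 0.74324; 0.67466; 0.42368; 0.26277; 0.19245; 0.14979.
Sum = 3.224943; FGT(1.5) = 3.224943 / 9 = 0.3583.

0.3583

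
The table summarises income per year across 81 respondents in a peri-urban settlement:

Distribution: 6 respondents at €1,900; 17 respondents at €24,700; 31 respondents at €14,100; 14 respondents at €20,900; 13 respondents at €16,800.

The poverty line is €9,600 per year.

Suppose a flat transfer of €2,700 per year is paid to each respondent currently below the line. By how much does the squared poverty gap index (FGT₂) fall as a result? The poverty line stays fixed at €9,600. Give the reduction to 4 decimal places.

0.0276

Before: below the line — 6×€1,900; squared poverty gap index (FGT₂) = 0.047655.
After the €2,700 transfer: below the line — 6×€4,600; squared poverty gap index (FGT₂) = 0.020094.
Reduction = 0.047655 − 0.020094 = 0.0276.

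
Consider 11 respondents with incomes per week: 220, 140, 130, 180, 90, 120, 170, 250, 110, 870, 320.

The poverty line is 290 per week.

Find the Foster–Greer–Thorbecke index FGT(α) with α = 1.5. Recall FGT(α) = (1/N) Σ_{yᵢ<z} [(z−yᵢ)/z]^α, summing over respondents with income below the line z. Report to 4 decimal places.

0.2693

Poor units: 90, 110, 120, 130, 140, 170, 180, 220, 250 (q = 9 of N = 11).
Shortfall ratios: (290−90)/290 = 0.6897; (290−110)/290 = 0.6207; (290−120)/290 = 0.5862; (290−130)/290 = 0.5517; (290−140)/290 = 0.5172; (290−170)/290 = 0.4138; (290−180)/290 = 0.3793; (290−220)/290 = 0.2414; (290−250)/290 = 0.1379.
Raised to α = 1.5: 0.57273; 0.48900; 0.44882; 0.40981; 0.37200; 0.26618; 0.23361; 0.11859; 0.05123.
Sum = 2.961970; FGT(1.5) = 2.961970 / 11 = 0.2693.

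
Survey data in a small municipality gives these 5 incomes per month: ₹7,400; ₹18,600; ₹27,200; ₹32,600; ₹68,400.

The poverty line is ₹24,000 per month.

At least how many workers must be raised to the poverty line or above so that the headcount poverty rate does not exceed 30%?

2 of the 5 workers are poor, so H = 2/5 = 0.400.
A headcount ratio of at most 30% allows at most ⌊0.30 × 5⌋ = 1 poor workers.
So at least 2 − 1 = 1 must be lifted.

1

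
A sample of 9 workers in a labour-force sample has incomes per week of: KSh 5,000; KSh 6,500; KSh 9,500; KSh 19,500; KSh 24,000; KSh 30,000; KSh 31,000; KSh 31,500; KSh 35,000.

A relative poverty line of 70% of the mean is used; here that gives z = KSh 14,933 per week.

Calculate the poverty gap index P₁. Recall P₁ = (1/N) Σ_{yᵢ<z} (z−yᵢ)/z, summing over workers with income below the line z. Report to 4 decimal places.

0.1771

Below the line: KSh 5,000, KSh 6,500, KSh 9,500 (q = 3 of N = 9).
Shortfall ratios: (14933−5000)/14933 = 0.6652; (14933−6500)/14933 = 0.5647; (14933−9500)/14933 = 0.3638.
Σ = 1.593719. Dividing by the full population N = 9 gives P₁ = 0.1771.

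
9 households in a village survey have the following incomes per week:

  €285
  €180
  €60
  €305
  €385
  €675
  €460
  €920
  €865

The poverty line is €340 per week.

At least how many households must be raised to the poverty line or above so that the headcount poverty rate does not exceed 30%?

2

4 of the 9 households are poor, so H = 4/9 = 0.444.
A headcount ratio of at most 30% allows at most ⌊0.30 × 9⌋ = 2 poor households.
So at least 4 − 2 = 2 must be lifted.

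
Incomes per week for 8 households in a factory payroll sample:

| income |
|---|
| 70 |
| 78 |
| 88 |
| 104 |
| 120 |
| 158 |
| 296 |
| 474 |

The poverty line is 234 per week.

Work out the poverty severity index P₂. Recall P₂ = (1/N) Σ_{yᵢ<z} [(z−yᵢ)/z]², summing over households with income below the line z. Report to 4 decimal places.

Below the line: 70, 78, 88, 104, 120, 158 (q = 6 of N = 8).
Gap ratios (z−y)/z: (234−70)/234 = 0.7009; (234−78)/234 = 0.6667; (234−88)/234 = 0.6239; (234−104)/234 = 0.5556; (234−120)/234 = 0.4872; (234−158)/234 = 0.3248.
Squared: 0.4912; 0.4444; 0.3893; 0.3086; 0.2373; 0.1055.
Sum = 1.976404; P₂ = 1.976404 / 8 = 0.2471.

0.2471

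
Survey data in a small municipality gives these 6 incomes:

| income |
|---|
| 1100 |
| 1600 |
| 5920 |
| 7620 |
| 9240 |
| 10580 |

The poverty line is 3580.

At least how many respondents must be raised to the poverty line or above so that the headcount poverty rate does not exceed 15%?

2

Currently q = 2 of N = 6 are below the line (H = 0.333).
A headcount ratio of at most 15% allows at most ⌊0.15 × 6⌋ = 0 poor respondents.
So at least 2 − 0 = 2 must be lifted.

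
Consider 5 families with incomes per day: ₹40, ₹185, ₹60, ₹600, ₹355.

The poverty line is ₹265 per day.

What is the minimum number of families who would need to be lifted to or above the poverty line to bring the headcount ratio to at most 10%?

3 of the 5 families are poor, so H = 3/5 = 0.600.
A headcount ratio of at most 10% allows at most ⌊0.10 × 5⌋ = 0 poor families.
So at least 3 − 0 = 3 must be lifted.

3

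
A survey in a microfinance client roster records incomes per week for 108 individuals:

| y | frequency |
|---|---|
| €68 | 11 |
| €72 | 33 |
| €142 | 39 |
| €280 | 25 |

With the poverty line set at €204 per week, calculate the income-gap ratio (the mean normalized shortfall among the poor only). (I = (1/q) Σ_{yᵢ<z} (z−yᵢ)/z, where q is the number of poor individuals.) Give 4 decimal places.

Below the line: 11×€68, 33×€72, 39×€142 (q = 83 of N = 108).
Relative gaps: 0.6667 (×11), 0.6471 (×33), 0.3039 (×39); sum = 40.539216.
The income-gap ratio divides by q (the poor only): 40.539216 / 83 = 0.4884.

0.4884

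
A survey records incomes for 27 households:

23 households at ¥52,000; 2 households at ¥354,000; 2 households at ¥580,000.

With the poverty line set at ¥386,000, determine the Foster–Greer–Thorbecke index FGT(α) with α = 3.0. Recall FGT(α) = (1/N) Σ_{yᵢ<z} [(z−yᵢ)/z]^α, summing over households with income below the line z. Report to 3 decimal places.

Incomes under z: 23×¥52,000, 2×¥354,000 (q = 25 of N = 27).
Normalized shortfalls: (386000−52000)/386000 = 0.8653 (×23); (386000−354000)/386000 = 0.0829 (×2).
Raised to α = 3.0: 0.64785 (×23); 0.00057 (×2).
Sum = 14.901793; FGT(3.0) = 14.901793 / 27 = 0.552.

0.552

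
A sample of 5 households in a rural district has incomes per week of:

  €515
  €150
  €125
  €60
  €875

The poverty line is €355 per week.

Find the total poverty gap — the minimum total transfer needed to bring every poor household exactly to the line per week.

Below z: €60, €125, €150 (q = 3 of N = 5).
Individual gaps: 355−60 = 295; 355−125 = 230; 355−150 = 205.
Aggregate gap = €730.

€730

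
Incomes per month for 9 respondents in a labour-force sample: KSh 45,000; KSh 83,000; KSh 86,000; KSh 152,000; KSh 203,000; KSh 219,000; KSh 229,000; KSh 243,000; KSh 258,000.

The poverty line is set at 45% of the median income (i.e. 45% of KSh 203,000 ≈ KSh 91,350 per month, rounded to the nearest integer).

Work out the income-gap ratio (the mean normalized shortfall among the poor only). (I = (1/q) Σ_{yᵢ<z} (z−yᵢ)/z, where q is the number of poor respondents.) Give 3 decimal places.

0.219

Below z: KSh 45,000, KSh 83,000, KSh 86,000 (q = 3 of N = 9).
Relative gaps: 0.5074, 0.0914, 0.0586; sum = 0.657362.
I averages over the q = 3 poor units only: 0.657362 / 3 = 0.219.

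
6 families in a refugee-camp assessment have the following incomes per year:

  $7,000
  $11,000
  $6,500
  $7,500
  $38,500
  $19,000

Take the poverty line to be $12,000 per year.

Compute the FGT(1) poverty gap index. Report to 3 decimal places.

Below the line: $6,500, $7,000, $7,500, $11,000 (q = 4 of N = 6).
Shortfall ratios: (12000−6500)/12000 = 0.4583; (12000−7000)/12000 = 0.4167; (12000−7500)/12000 = 0.3750; (12000−11000)/12000 = 0.0833.
Sum of shortfalls = 1.333333; P₁ averages over all N: 1.333333 / 6 = 0.222.

0.222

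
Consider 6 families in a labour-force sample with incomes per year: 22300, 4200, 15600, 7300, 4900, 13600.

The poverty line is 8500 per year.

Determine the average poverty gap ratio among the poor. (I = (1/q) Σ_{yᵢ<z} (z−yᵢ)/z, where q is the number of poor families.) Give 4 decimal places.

0.3569

Poor units: 4200, 4900, 7300 (q = 3 of N = 6).
Shortfall ratios (z−y)/z: 0.5059, 0.4235, 0.1412; sum = 1.070588.
I averages over the q = 3 poor units only: 1.070588 / 3 = 0.3569.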